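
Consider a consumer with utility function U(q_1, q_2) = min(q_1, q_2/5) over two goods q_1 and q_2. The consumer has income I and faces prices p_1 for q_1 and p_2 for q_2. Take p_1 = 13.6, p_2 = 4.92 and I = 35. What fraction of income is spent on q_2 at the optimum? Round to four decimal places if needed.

Leontief preferences: the optimum is at the kink where q_1/1 = q_2/5, i.e. q_2 = 5·q_1.
Budget: p_1·q_1 + p_2·5·q_1 = I, so (p_1 + 5·p_2)·q_1 = I.
Demand: q_1*(p_1,p_2,I) = I/(p_1 + 5·p_2), q_2* = 5·I/(p_1 + 5·p_2).
Here 13.6 + 5·4.92 = 38.2, giving q_1* = 0.9162 and q_2* = 4.5812.
Expenditure on q_2: 4.92·4.5812 = 22.5393; share = 0.644.

share on q_2 = 0.644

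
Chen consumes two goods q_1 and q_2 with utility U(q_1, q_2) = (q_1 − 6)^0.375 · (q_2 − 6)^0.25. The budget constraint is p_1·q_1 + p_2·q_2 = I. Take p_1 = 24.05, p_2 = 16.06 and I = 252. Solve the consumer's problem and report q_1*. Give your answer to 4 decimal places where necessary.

q_1* = 6.2829

This is Cobb-Douglas in (q_1−6, q_2−6): tangency gives 0.375·p_2·(q_2−6) = 0.25·p_1·(q_1−6).
After buying the subsistence bundle (6, 6), a share 0.6 of the remaining income goes to q_1: q_1* = 6 + 0.6·(I − 6p_1 − 6p_2)/p_1.
Discretionary income = 252 − 6·24.05 − 6·16.06 = 11.34; q_1* = 6 + 0.6·11.34/24.05 = 6.2829.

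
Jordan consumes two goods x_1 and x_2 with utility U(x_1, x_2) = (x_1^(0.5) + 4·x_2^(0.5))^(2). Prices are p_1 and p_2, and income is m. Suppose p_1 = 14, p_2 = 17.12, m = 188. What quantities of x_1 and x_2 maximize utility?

x_1* = 0.9535, x_2* = 10.2016

MU_x_1 ∝ x_1^(-0.5), MU_x_2 ∝ 4·x_2^(-0.5), so MRS = (1/4)·(x_2/x_1)^(0.5) = p_1/p_2.
Solve for the ratio: x_2/x_1 = [4·p_1/p_2]^(2).
With the ratio pinned down, the budget gives x_1* = m/(p_1 + p_2·(x_2/x_1)) and x_2* = (x_2/x_1)·x_1*.
Numerically x_2/x_1 = 10.699624, so x_1* = 188/(14 + 17.12·10.699624) = 0.9535 and x_2* = 10.699624·0.9535 = 10.2016.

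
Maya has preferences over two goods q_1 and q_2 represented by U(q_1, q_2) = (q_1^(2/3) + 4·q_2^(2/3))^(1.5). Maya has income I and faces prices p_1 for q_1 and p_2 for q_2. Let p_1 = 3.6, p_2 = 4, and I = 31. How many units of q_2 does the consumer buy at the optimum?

From the CES first-order condition, (1/4)·(q_2/q_1)^(1/3) = p_1/p_2.
Hence q_2/q_1 = (4·p_1/p_2)^(1/(1/3)), i.e. raised to the 3 power.
Substitute q_2 = (q_2/q_1)·q_1 into the budget: q_1* = I/(p_1 + p_2·(q_2/q_1)).
Numerically q_2/q_1 = 46.656, so q_1* = 31/(3.6 + 4·46.656) = 0.163 and q_2* = 46.656·0.163 = 7.6033.

q_2* = 7.6033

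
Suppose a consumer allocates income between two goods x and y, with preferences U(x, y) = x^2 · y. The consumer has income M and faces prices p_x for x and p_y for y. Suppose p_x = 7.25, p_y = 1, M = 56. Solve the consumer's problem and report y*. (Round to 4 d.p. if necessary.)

Tangency: MRS = 2·y/x = p_x/p_y.
Rearranging, p_y·y = (1/2)·p_x·x. Substituting into the budget gives p_x·x·(1 + (1/2)) = M.
Demand: x*(p_x,p_y,M) = 2/3·M/p_x and y* = 1/3·M/p_y.
At p_x=7.25, p_y=1, M=56: y* = 1/3·56/1 = 18.6667.

y* = 18.6667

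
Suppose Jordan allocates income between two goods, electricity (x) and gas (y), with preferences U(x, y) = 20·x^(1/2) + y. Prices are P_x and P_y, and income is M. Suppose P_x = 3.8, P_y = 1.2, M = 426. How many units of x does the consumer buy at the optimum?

MU_x = 10/√x, MU_y = 1. Tangency: 10/√x = P_x/P_y.
Thus x* = (10·P_y/P_x)² — independent of M — with the rest of income spent on y.
Plugging in: x* = (10·1.2/3.8)² = 9.9723.

x* = 9.9723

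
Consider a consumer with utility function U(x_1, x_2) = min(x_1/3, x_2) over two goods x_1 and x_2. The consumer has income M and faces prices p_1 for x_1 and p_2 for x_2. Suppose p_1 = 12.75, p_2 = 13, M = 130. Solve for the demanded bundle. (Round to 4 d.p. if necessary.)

x_1* = 7.6098, x_2* = 2.5366

Here 3·12.75 + 13 = 51.25, giving x_1* = 7.6098 and x_2* = 2.5366.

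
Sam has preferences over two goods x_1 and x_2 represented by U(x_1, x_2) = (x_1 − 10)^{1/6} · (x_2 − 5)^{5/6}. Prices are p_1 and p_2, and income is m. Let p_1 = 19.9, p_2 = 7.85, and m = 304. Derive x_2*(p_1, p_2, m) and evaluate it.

This is Cobb-Douglas in (x_1−10, x_2−5): tangency gives 1/6·p_2·(x_2−5) = 5/6·p_1·(x_1−10).
Substituting into the budget: x_1* = 10 + 1/6·(m − 10·p_1 − 5·p_2)/p_1, and x_2* = 5 + 5/6·(…)/p_2.
Discretionary income = 304 − 10·19.9 − 5·7.85 = 65.75; x_2* = 5 + 5/6·65.75/7.85 = 11.9798.

x_2* = 11.9798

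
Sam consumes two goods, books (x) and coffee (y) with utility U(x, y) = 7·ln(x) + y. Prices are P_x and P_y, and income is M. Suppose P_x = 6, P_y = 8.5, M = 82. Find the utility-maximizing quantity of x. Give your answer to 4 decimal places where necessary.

x* = 9.9167

MU_x = 7/x, MU_y = 1. Tangency: 7/x = P_x/P_y.
So x*(P_x,P_y) = 7·P_y/P_x, independent of income; and y* = (M − 7·P_y)/P_y.
At the given prices: x* = 7·8.5/6 = 9.9167.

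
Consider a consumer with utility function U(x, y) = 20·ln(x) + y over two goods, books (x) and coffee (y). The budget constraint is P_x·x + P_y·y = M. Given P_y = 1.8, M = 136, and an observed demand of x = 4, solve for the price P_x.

Set MRS = P_x/P_y: (20/x)/1 = P_x/P_y.
So x*(P_x,P_y) = 20·P_y/P_x, independent of income; and y* = (M − 20·P_y)/P_y.
Set x* = 4 in the demand function and solve for P_x: P_x = 9.

P_x = 9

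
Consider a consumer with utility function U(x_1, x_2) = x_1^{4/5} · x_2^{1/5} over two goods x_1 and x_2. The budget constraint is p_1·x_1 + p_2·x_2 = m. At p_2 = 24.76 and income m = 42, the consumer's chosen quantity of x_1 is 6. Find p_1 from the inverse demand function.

The MRS is 4·x_2/x_1. Set MRS = p_1/p_2.
Rearranging, p_2·x_2 = (1/4)·p_1·x_1. Substituting into the budget gives p_1·x_1·(1 + (1/4)) = m.
Demand: x_1*(p_1,p_2,m) = 0.8·m/p_1 and x_2* = 0.2·m/p_2.
Set x_1* = 6 in the demand function and solve for p_1: p_1 = 5.6.

p_1 = 5.6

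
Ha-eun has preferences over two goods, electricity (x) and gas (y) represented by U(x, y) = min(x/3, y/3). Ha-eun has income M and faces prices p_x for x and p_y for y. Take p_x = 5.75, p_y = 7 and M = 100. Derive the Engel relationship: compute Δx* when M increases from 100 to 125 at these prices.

Δx* = 1.9608

Leontief preferences: the optimum is at the kink where x/3 = y/3, i.e. y = x.
Budget: p_x·x + p_y·x = M, so (3·p_x + 3·p_y)·x = 3·M.
Demand: x*(p_x,p_y,M) = 3·M/(3·p_x + 3·p_y), y* = 3·M/(3·p_x + 3·p_y).
Here 3·5.75 + 3·7 = 38.25, giving x* = 7.8431.
At M' = 125: x* = 9.8039. Change: 9.8039 − 7.8431 = 1.9608.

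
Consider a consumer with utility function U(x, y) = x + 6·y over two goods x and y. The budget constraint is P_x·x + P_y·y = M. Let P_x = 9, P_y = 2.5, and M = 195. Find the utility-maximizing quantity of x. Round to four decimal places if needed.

x* = 0

Perfect substitutes: compare marginal utility per dollar. 1/P_x vs 6/P_y → 0.1111 vs 2.4.
y gives more utility per dollar, so spend all income on y: y* = M/P_y, x* = 0.
Numerically: x* = 0, y* = 78.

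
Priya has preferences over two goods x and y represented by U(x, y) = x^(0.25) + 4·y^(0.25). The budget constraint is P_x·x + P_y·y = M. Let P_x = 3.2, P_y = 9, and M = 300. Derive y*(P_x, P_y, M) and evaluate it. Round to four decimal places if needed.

MU_x ∝ x^(-0.75), MU_y ∝ 4·y^(-0.75), so MRS = (1/4)·(y/x)^(0.75) = P_x/P_y.
Hence y/x = (4·P_x/P_y)^(1/(0.75)), i.e. raised to the 4/3 power.
Substitute y = (y/x)·x into the budget: x* = M/(P_x + P_y·(y/x)).
Numerically y/x = 1.599398, so x* = 300/(3.2 + 9·1.599398) = 17.0507 and y* = 1.599398·17.0507 = 27.2709.

y* = 27.2709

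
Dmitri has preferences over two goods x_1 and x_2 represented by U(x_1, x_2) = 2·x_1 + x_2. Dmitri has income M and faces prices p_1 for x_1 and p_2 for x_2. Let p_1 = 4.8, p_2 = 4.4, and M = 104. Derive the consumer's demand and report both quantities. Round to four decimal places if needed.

x_1* = 21.6667, x_2* = 0

Numerically: x_1* = 21.6667, x_2* = 0.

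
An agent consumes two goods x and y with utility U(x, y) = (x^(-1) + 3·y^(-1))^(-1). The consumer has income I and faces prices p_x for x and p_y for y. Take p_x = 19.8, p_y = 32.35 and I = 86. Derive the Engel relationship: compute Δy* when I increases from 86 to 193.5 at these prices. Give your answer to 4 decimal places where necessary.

Δy* = 2.2891

MRS = MU_x/MU_y = (1/3)·(y/x)^(2). Set equal to p_x/p_y.
Hence y/x = (3·p_x/p_y)^(1/(2)), i.e. raised to the 0.5 power.
Substitute y = (y/x)·x into the budget: x* = I/(p_x + p_y·(y/x)).
Numerically y/x = 1.355052, so x* = 86/(19.8 + 32.35·1.355052) = 1.3514 and y* = 1.355052·1.3514 = 1.8313.
At I' = 193.5: y* = 4.1204. Change: 4.1204 − 1.8313 = 2.2891.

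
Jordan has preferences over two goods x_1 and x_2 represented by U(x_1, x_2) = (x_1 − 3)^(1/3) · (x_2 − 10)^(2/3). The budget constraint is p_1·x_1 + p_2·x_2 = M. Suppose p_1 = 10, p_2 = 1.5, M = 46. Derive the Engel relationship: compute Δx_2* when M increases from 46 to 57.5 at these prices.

Δx_2* = 5.1111

MRS = (1/2)·(x_2−10)/(x_1−3). Tangency with p_1/p_2 gives x_2−10 = 2·(p_1/p_2)·(x_1−3).
Substituting into the budget: x_1* = 3 + 1/3·(M − 3·p_1 − 10·p_2)/p_1, and x_2* = 10 + 2/3·(…)/p_2.
Discretionary income = 46 − 3·10 − 10·1.5 = 1; x_2* = 10 + 2/3·1/1.5 = 10.4444.
At M' = 57.5: x_2* = 15.5556. Change: 15.5556 − 10.4444 = 5.1111.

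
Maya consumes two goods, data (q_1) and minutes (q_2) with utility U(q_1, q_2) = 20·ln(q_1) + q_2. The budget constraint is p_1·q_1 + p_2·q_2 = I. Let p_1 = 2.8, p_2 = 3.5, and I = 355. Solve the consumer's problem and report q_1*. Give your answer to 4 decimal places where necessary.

MU_q_1 = 20/q_1, MU_q_2 = 1. Tangency: 20/q_1 = p_1/p_2.
So q_1*(p_1,p_2) = 20·p_2/p_1, independent of income; and q_2* = (I − 20·p_2)/p_2.
At the given prices: q_1* = 20·3.5/2.8 = 25.

q_1* = 25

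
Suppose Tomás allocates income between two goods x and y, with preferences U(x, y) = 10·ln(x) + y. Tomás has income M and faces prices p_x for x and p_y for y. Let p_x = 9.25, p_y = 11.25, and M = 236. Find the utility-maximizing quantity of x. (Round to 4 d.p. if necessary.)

x* = 12.1622

MU_x = 10/x, MU_y = 1. Tangency: 10/x = p_x/p_y.
So x*(p_x,p_y) = 10·p_y/p_x, independent of income; and y* = (M − 10·p_y)/p_y.
At the given prices: x* = 10·11.25/9.25 = 12.1622.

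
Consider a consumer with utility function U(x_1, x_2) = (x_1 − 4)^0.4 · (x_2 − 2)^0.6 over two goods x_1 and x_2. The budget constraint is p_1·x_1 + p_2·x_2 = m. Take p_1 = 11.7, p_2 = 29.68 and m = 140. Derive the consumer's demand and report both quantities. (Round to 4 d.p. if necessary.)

This is Cobb-Douglas in (x_1−4, x_2−2): tangency gives 0.4·p_2·(x_2−2) = 0.6·p_1·(x_1−4).
After buying the subsistence bundle (4, 2), a share 0.4 of the remaining income goes to x_1: x_1* = 4 + 0.4·(m − 4p_1 − 2p_2)/p_1.
Discretionary income = 140 − 4·11.7 − 2·29.68 = 33.84; x_1* = 4 + 0.4·33.84/11.7 = 5.1569; x_2* = 2 + 0.6·33.84/29.68 = 2.6841.

x_1* = 5.1569, x_2* = 2.6841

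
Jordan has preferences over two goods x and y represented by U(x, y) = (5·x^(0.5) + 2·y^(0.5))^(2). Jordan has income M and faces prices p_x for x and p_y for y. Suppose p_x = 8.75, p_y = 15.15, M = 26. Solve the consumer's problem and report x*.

MRS = MU_x/MU_y = (5/2)·(y/x)^(0.5). Set equal to p_x/p_y.
Hence y/x = ((2/5)·p_x/p_y)^(1/(0.5)), i.e. raised to the 2 power.
Substitute y = (y/x)·x into the budget: x* = M/(p_x + p_y·(y/x)).
Numerically y/x = 0.053372, so x* = 26/(8.75 + 15.15·0.053372) = 2.7201.

x* = 2.7201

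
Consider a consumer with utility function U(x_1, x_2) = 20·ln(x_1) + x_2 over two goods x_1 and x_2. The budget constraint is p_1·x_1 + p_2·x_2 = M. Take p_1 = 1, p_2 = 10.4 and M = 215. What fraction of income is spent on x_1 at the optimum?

Set MRS = p_1/p_2: (20/x_1)/1 = p_1/p_2.
So x_1*(p_1,p_2) = 20·p_2/p_1, independent of income; and x_2* = (M − 20·p_2)/p_2.
At the given prices: x_1* = 20·10.4/1 = 208, and x_2* = 0.6731.
Expenditure on x_1: 1·208 = 208; share = 0.9674.

share on x_1 = 0.9674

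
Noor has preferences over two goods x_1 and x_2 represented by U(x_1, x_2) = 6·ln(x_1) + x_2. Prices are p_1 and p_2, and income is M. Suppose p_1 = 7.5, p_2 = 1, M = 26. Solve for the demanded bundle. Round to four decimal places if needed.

x_1* = 0.8, x_2* = 20

MU_x_1 = 6/x_1, MU_x_2 = 1. Tangency: 6/x_1 = p_1/p_2.
So x_1*(p_1,p_2) = 6·p_2/p_1, independent of income; and x_2* = (M − 6·p_2)/p_2.
At the given prices: x_1* = 6·1/7.5 = 0.8, and x_2* = 20.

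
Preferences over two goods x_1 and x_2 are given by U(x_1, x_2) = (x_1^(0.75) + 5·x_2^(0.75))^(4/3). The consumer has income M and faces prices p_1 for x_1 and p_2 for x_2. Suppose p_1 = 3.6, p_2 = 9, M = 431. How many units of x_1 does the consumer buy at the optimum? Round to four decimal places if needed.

MU_x_1 ∝ x_1^(-0.25), MU_x_2 ∝ 5·x_2^(-0.25), so MRS = (1/5)·(x_2/x_1)^(0.25) = p_1/p_2.
Hence x_2/x_1 = (5·p_1/p_2)^(1/(0.25)), i.e. raised to the 4 power.
With the ratio pinned down, the budget gives x_1* = M/(p_1 + p_2·(x_2/x_1)) and x_2* = (x_2/x_1)·x_1*.
Numerically x_2/x_1 = 16, so x_1* = 431/(3.6 + 9·16) = 2.9201.

x_1* = 2.9201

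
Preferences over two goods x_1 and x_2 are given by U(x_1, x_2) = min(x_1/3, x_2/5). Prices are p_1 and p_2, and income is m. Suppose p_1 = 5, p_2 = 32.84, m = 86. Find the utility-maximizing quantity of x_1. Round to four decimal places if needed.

x_1* = 1.4397

With perfect complements, no substitution: consume in ratio x_1:x_2 = 3:5.
Budget: p_1·x_1 + p_2·(5/3)·x_1 = m, so (3·p_1 + 5·p_2)·x_1 = 3·m.
Demand: x_1*(p_1,p_2,m) = 3·m/(3·p_1 + 5·p_2), x_2* = 5·m/(3·p_1 + 5·p_2).
Here 3·5 + 5·32.84 = 179.2, giving x_1* = 1.4397.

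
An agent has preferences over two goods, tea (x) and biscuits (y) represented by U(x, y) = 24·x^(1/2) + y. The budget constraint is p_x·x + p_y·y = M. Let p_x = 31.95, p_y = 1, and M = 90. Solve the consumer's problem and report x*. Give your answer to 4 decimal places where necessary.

x* = 0.1411

MU_x = 12/√x, MU_y = 1. Tangency: 12/√x = p_x/p_y.
Thus x* = (12·p_y/p_x)² — independent of M — with the rest of income spent on y.
Plugging in: x* = (12·1/31.95)² = 0.1411.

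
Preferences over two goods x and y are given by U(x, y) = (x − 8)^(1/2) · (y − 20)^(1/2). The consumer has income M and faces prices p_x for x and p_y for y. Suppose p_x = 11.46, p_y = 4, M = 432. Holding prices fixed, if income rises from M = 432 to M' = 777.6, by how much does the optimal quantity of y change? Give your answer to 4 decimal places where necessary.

This is Cobb-Douglas in (x−8, y−20): tangency gives 0.5·p_y·(y−20) = 0.5·p_x·(x−8).
Substituting into the budget: x* = 8 + 0.5·(M − 8·p_x − 20·p_y)/p_x, and y* = 20 + 0.5·(…)/p_y.
Discretionary income = 432 − 8·11.46 − 20·4 = 260.32; y* = 20 + 0.5·260.32/4 = 52.54.
At M' = 777.6: y* = 95.74. Change: 95.74 − 52.54 = 43.2.

Δy* = 43.2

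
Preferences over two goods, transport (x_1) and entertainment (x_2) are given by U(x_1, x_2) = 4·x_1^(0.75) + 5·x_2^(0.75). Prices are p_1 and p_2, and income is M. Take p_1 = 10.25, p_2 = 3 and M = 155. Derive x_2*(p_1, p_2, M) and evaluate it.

Substitute x_2 = (x_2/x_1)·x_1 into the budget: x_1* = M/(p_1 + p_2·(x_2/x_1)).
Numerically x_2/x_1 = 332.698233, so x_1* = 155/(10.25 + 3·332.698233) = 0.1537 and x_2* = 332.698233·0.1537 = 51.1415.

x_2* = 51.1415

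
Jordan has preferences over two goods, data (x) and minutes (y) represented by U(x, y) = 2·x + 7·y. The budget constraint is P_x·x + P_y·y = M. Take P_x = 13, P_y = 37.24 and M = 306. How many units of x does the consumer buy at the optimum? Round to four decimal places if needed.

x* = 0

Linear utility — the consumer picks whichever good has higher MU/price: 2/13 = 0.1538 vs 7/37.24 = 0.188.
y gives more utility per dollar, so spend all income on y: y* = M/P_y, x* = 0.
Numerically: x* = 0, y* = 8.217.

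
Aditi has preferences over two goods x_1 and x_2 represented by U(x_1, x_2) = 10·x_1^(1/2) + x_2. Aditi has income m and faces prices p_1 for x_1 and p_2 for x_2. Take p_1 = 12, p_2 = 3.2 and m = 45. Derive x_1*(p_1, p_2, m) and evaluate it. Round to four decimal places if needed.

Utility is quasi-linear in x_2; the FOC for x_1 is 5/√x_1 = p_1/p_2.
Solve: √x_1 = 5·p_2/p_1, so x_1*(p_1,p_2) = (5·p_2/p_1)², and x_2* = (m − p_1·x_1*)/p_2.
Plugging in: x_1* = (5·3.2/12)² = 1.7778.

x_1* = 1.7778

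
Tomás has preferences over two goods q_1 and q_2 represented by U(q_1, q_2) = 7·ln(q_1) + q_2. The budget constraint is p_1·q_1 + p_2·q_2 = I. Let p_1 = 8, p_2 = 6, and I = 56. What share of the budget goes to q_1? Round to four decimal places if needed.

share on q_1 = 0.75

MU_q_1 = 7/q_1, MU_q_2 = 1. Tangency: 7/q_1 = p_1/p_2.
So q_1*(p_1,p_2) = 7·p_2/p_1, independent of income; and q_2* = (I − 7·p_2)/p_2.
At the given prices: q_1* = 7·6/8 = 5.25, and q_2* = 2.3333.
Expenditure on q_1: 8·5.25 = 42; share = 0.75.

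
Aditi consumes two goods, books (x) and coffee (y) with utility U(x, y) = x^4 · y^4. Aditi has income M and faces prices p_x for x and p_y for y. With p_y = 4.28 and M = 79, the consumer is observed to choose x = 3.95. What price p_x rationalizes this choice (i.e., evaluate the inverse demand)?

Tangency: MRS = y/x = p_x/p_y.
Rearranging, p_y·y = p_x·x. Substituting into the budget gives p_x·x·(1 + 1) = M.
Demand: x*(p_x,p_y,M) = 0.5·M/p_x and y* = 0.5·M/p_y.
Set x* = 3.95 in the demand function and solve for p_x: p_x = 10.

p_x = 10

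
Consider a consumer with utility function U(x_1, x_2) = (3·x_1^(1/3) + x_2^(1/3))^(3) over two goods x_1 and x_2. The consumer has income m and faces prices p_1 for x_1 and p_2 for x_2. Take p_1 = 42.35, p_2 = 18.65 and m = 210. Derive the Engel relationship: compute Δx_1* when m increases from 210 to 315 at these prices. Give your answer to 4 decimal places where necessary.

MRS = MU_x_1/MU_x_2 = 3·(x_2/x_1)^(2/3). Set equal to p_1/p_2.
Hence x_2/x_1 = ((1/3)·p_1/p_2)^(1/(2/3)), i.e. raised to the 1.5 power.
With the ratio pinned down, the budget gives x_1* = m/(p_1 + p_2·(x_2/x_1)) and x_2* = (x_2/x_1)·x_1*.
Numerically x_2/x_1 = 0.658537, so x_1* = 210/(42.35 + 18.65·0.658537) = 3.8439.
At m' = 315: x_1* = 5.7659. Change: 5.7659 − 3.8439 = 1.922.

Δx_1* = 1.922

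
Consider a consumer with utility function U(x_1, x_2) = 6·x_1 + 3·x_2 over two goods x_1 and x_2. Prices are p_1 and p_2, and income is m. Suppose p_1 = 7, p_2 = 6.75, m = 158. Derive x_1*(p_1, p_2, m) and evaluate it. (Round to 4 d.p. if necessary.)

x_1* = 22.5714

Linear utility — the consumer picks whichever good has higher MU/price: 6/7 = 0.8571 vs 3/6.75 = 0.4444.
x_1 gives more utility per dollar, so spend all income on x_1: x_1* = m/p_1, x_2* = 0.
Numerically: x_1* = 22.5714, x_2* = 0.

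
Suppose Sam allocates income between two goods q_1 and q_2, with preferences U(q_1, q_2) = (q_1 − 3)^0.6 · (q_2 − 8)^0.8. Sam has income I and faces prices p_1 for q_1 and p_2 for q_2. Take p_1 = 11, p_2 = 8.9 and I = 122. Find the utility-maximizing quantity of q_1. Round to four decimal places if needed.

q_1* = 3.6935

Discretionary income = 122 − 3·11 − 8·8.9 = 17.8; q_1* = 3 + 3/7·17.8/11 = 3.6935.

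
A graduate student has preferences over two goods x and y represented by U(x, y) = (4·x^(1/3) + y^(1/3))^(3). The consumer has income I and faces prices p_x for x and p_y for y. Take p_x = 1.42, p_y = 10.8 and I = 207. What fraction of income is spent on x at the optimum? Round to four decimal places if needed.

share on x = 0.9566

From the CES first-order condition, 4·(y/x)^(2/3) = p_x/p_y.
Hence y/x = ((1/4)·p_x/p_y)^(1/(2/3)), i.e. raised to the 1.5 power.
Substitute y = (y/x)·x into the budget: x* = I/(p_x + p_y·(y/x)).
Numerically y/x = 0.005959, so x* = 207/(1.42 + 10.8·0.005959) = 139.4538 and y* = 0.005959·139.4538 = 0.8311.
Expenditure on x: 1.42·139.4538 = 198.0244; share = 0.9566.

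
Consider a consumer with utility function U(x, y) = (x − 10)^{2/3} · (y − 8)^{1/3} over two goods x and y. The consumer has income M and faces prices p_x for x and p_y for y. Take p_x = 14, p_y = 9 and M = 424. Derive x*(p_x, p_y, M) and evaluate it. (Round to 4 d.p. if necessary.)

x* = 20.0952

MRS = 2·(y−8)/(x−10). Tangency with p_x/p_y gives y−8 = (1/2)·(p_x/p_y)·(x−10).
Substituting into the budget: x* = 10 + 2/3·(M − 10·p_x − 8·p_y)/p_x, and y* = 8 + 1/3·(…)/p_y.
Discretionary income = 424 − 10·14 − 8·9 = 212; x* = 10 + 2/3·212/14 = 20.0952.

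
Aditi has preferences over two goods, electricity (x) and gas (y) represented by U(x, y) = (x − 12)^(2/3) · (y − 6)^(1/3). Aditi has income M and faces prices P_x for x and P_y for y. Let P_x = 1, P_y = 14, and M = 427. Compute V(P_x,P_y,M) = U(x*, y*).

Discretionary income = 427 − 12·1 − 6·14 = 331; x* = 12 + 2/3·331/1 = 232.6667; y* = 6 + 1/3·331/14 = 13.881.
Utility at the optimum: U(232.6667, 13.881) = 72.6693.

V = 72.6693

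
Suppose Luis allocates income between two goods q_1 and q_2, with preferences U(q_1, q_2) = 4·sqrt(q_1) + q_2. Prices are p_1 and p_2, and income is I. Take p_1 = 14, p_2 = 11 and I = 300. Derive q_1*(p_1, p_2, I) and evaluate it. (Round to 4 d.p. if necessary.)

Utility is quasi-linear in q_2; the FOC for q_1 is 2/√q_1 = p_1/p_2.
Thus q_1* = (2·p_2/p_1)² — independent of I — with the rest of income spent on q_2.
Plugging in: q_1* = (2·11/14)² = 2.4694.

q_1* = 2.4694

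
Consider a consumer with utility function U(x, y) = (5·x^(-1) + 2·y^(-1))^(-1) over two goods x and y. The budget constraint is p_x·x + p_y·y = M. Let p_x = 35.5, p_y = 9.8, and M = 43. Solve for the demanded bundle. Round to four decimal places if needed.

x* = 0.9092, y* = 1.0944

MU_x ∝ 5·x^(-2), MU_y ∝ 2·y^(-2), so MRS = (5/2)·(y/x)^(2) = p_x/p_y.
Solve for the ratio: y/x = [(2/5)·p_x/p_y]^(0.5).
Substitute y = (y/x)·x into the budget: x* = M/(p_x + p_y·(y/x)).
Numerically y/x = 1.203736, so x* = 43/(35.5 + 9.8·1.203736) = 0.9092 and y* = 1.203736·0.9092 = 1.0944.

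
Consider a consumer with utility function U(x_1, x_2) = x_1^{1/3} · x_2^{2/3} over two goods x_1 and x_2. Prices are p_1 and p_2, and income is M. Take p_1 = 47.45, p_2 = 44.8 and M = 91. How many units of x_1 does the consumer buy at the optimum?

Tangency: MRS = (1/2)·x_2/x_1 = p_1/p_2.
Rearranging, p_2·x_2 = 2·p_1·x_1. Substituting into the budget gives p_1·x_1·(1 + 2) = M.
Demand: x_1*(p_1,p_2,M) = 1/3·M/p_1 and x_2* = 2/3·M/p_2.
At p_1=47.45, p_2=44.8, M=91: x_1* = 1/3·91/47.45 = 0.6393.

x_1* = 0.6393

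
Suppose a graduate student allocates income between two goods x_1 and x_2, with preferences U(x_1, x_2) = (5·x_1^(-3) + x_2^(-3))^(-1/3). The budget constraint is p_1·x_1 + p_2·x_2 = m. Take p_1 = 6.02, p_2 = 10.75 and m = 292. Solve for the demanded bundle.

x_1* = 23.8584, x_2* = 13.8021

Substitute x_2 = (x_2/x_1)·x_1 into the budget: x_1* = m/(p_1 + p_2·(x_2/x_1)).
Numerically x_2/x_1 = 0.578502, so x_1* = 292/(6.02 + 10.75·0.578502) = 23.8584 and x_2* = 0.578502·23.8584 = 13.8021.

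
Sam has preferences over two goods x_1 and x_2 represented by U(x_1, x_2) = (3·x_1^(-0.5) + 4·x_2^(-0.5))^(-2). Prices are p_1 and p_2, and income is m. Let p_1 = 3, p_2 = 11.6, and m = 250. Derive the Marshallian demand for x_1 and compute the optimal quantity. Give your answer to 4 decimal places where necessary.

x_1* = 28.7219

MU_x_1 ∝ 3·x_1^(-1.5), MU_x_2 ∝ 4·x_2^(-1.5), so MRS = (3/4)·(x_2/x_1)^(1.5) = p_1/p_2.
Solve for the ratio: x_2/x_1 = [(4/3)·p_1/p_2]^(2/3).
Substitute x_2 = (x_2/x_1)·x_1 into the budget: x_1* = m/(p_1 + p_2·(x_2/x_1)).
Numerically x_2/x_1 = 0.491739, so x_1* = 250/(3 + 11.6·0.491739) = 28.7219.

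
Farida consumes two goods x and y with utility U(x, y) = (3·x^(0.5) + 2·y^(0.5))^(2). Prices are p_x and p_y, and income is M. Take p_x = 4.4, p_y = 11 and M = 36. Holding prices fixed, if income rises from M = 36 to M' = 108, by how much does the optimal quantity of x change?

MRS = MU_x/MU_y = (3/2)·(y/x)^(0.5). Set equal to p_x/p_y.
Hence y/x = ((2/3)·p_x/p_y)^(1/(0.5)), i.e. raised to the 2 power.
Substitute y = (y/x)·x into the budget: x* = M/(p_x + p_y·(y/x)).
Numerically y/x = 0.071111, so x* = 36/(4.4 + 11·0.071111) = 6.9468.
At M' = 108: x* = 20.8405. Change: 20.8405 − 6.9468 = 13.8937.

Δx* = 13.8937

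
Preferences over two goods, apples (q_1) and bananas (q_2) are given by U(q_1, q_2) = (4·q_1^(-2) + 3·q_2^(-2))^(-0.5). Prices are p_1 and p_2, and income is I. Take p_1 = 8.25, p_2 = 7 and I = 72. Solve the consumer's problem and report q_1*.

q_1* = 4.8103

MU_q_1 ∝ 4·q_1^(-3), MU_q_2 ∝ 3·q_2^(-3), so MRS = (4/3)·(q_2/q_1)^(3) = p_1/p_2.
Solve for the ratio: q_2/q_1 = [(3/4)·p_1/p_2]^(1/3).
With the ratio pinned down, the budget gives q_1* = I/(p_1 + p_2·(q_2/q_1)) and q_2* = (q_2/q_1)·q_1*.
Numerically q_2/q_1 = 0.959708, so q_1* = 72/(8.25 + 7·0.959708) = 4.8103.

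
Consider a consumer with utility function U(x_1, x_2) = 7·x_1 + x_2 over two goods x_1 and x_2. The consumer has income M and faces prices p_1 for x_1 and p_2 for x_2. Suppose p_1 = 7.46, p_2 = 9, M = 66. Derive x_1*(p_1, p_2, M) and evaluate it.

Perfect substitutes: compare marginal utility per dollar. 7/p_1 vs 1/p_2 → 0.9383 vs 0.1111.
x_1 gives more utility per dollar, so spend all income on x_1: x_1* = M/p_1, x_2* = 0.
Numerically: x_1* = 8.8472, x_2* = 0.

x_1* = 8.8472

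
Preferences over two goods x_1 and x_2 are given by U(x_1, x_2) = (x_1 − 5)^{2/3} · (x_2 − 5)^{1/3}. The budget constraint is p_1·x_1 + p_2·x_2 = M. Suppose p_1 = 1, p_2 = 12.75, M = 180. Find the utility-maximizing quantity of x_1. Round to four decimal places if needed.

x_1* = 79.1667

Let x_1' = x_1−5, x_2' = x_2−5. MRS = 2·x_2'/x_1' = p_1/p_2.
After buying the subsistence bundle (5, 5), a share 2/3 of the remaining income goes to x_1: x_1* = 5 + 2/3·(M − 5p_1 − 5p_2)/p_1.
Discretionary income = 180 − 5·1 − 5·12.75 = 111.25; x_1* = 5 + 2/3·111.25/1 = 79.1667.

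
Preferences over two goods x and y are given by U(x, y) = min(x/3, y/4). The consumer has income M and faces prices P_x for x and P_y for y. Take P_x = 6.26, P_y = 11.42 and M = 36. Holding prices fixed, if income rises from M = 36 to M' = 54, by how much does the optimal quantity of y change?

Δy* = 1.117

Leontief preferences: the optimum is at the kink where x/3 = y/4, i.e. y = (4/3)·x.
Budget: P_x·x + P_y·(4/3)·x = M, so (3·P_x + 4·P_y)·x = 3·M.
Demand: x*(P_x,P_y,M) = 3·M/(3·P_x + 4·P_y), y* = 4·M/(3·P_x + 4·P_y).
Here 3·6.26 + 4·11.42 = 64.46, giving y* = 2.2339.
At M' = 54: y* = 3.3509. Change: 3.3509 − 2.2339 = 1.117.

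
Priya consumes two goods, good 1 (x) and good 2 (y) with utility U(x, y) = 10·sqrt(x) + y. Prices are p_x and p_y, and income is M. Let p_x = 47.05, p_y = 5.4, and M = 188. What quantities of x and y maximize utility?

Thus x* = (5·p_y/p_x)² — independent of M — with the rest of income spent on y.
Plugging in: x* = (5·5.4/47.05)² = 0.3293, y* = 31.9455.

x* = 0.3293, y* = 31.9455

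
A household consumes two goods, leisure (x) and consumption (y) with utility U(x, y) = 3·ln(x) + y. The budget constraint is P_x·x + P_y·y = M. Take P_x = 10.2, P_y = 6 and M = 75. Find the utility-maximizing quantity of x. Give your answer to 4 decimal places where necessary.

Set MRS = P_x/P_y: (3/x)/1 = P_x/P_y.
So x*(P_x,P_y) = 3·P_y/P_x, independent of income; and y* = (M − 3·P_y)/P_y.
At the given prices: x* = 3·6/10.2 = 1.7647.

x* = 1.7647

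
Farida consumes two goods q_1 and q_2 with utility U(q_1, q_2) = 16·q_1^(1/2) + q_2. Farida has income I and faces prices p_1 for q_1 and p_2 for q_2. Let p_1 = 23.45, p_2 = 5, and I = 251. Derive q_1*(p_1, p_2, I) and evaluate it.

Plugging in: q_1* = (8·5/23.45)² = 2.9096.

q_1* = 2.9096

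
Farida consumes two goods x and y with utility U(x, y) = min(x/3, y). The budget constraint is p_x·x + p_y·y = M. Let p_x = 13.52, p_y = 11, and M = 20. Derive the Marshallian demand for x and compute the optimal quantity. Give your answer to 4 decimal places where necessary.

With perfect complements, no substitution: consume in ratio x:y = 3:1.
Budget: p_x·x + p_y·(1/3)·x = M, so (3·p_x + p_y)·x = 3·M.
Demand: x*(p_x,p_y,M) = 3·M/(3·p_x + p_y), y* = M/(3·p_x + p_y).
Here 3·13.52 + 11 = 51.56, giving x* = 1.1637.

x* = 1.1637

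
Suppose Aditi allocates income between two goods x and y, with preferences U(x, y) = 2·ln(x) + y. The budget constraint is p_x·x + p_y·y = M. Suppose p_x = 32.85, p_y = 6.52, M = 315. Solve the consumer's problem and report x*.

Set MRS = p_x/p_y: (2/x)/1 = p_x/p_y.
So x*(p_x,p_y) = 2·p_y/p_x, independent of income; and y* = (M − 2·p_y)/p_y.
At the given prices: x* = 2·6.52/32.85 = 0.397.

x* = 0.397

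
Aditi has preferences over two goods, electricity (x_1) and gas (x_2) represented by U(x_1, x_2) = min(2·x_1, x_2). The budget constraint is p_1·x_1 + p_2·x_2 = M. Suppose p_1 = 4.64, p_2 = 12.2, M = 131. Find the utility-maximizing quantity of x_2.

Leontief preferences: the optimum is at the kink where x_1/1 = x_2/2, i.e. x_2 = 2·x_1.
Budget: p_1·x_1 + p_2·2·x_1 = M, so (p_1 + 2·p_2)·x_1 = M.
Demand: x_1*(p_1,p_2,M) = M/(p_1 + 2·p_2), x_2* = 2·M/(p_1 + 2·p_2).
Here 4.64 + 2·12.2 = 29.04, giving x_2* = 9.022.

x_2* = 9.022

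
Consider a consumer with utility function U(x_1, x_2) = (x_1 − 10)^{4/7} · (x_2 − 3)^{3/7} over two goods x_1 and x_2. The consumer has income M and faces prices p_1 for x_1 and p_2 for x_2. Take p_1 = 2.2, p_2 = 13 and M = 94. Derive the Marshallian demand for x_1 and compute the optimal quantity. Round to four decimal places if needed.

After buying the subsistence bundle (10, 3), a share 4/7 of the remaining income goes to x_1: x_1* = 10 + 4/7·(M − 10p_1 − 3p_2)/p_1.
Discretionary income = 94 − 10·2.2 − 3·13 = 33; x_1* = 10 + 4/7·33/2.2 = 18.5714.

x_1* = 18.5714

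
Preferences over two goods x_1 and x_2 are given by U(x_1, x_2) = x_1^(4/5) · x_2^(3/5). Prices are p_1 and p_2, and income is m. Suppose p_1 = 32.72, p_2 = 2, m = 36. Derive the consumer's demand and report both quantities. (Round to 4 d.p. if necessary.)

x_1* = 0.6287, x_2* = 7.7143

Demand: x_1*(p_1,p_2,m) = 4/7·m/p_1 and x_2* = 3/7·m/p_2.
At p_1=32.72, p_2=2, m=36: x_1* = 4/7·36/32.72 = 0.6287, x_2* = 7.7143.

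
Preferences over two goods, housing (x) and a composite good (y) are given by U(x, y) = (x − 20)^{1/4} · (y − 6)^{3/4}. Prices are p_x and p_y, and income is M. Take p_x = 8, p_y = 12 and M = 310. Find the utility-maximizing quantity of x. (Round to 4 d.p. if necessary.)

MRS = (1/3)·(y−6)/(x−20). Tangency with p_x/p_y gives y−6 = 3·(p_x/p_y)·(x−20).
After buying the subsistence bundle (20, 6), a share 0.25 of the remaining income goes to x: x* = 20 + 0.25·(M − 20p_x − 6p_y)/p_x.
Discretionary income = 310 − 20·8 − 6·12 = 78; x* = 20 + 0.25·78/8 = 22.4375.

x* = 22.4375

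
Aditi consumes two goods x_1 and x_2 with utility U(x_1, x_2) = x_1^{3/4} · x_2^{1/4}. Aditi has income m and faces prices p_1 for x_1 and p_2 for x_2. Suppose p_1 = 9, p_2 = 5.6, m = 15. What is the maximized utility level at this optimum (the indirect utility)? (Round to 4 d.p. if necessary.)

MU_x_1/MU_x_2 = (0.75·x_2)/(0.25·x_1); tangency sets this equal to p_1/p_2.
Rearranging, p_2·x_2 = (1/3)·p_1·x_1. Substituting into the budget gives p_1·x_1·(1 + (1/3)) = m.
Demand: x_1*(p_1,p_2,m) = 0.75·m/p_1 and x_2* = 0.25·m/p_2.
At p_1=9, p_2=5.6, m=15: x_1* = 0.75·15/9 = 1.25, x_2* = 0.6696.
Utility at the optimum: U(1.25, 0.6696) = 1.0694.

V = 1.0694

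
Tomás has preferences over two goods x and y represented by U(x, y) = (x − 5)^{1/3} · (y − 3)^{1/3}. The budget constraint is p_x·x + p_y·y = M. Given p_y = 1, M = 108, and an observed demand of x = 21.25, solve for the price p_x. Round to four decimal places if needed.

MRS = (y−3)/(x−5). Tangency with p_x/p_y gives y−3 = (p_x/p_y)·(x−5).
After buying the subsistence bundle (5, 3), a share 0.5 of the remaining income goes to x: x* = 5 + 0.5·(M − 5p_x − 3p_y)/p_x.
Set x* = 21.25 in the demand function and solve for p_x: p_x = 2.8.

p_x = 2.8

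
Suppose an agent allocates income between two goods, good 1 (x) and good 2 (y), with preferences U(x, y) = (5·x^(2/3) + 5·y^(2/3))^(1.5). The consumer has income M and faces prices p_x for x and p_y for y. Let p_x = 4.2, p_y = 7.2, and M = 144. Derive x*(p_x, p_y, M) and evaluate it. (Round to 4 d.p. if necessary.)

From the CES first-order condition, (y/x)^(1/3) = p_x/p_y.
Solve for the ratio: y/x = [p_x/p_y]^(3).
With the ratio pinned down, the budget gives x* = M/(p_x + p_y·(y/x)) and y* = (y/x)·x*.
Numerically y/x = 0.198495, so x* = 144/(4.2 + 7.2·0.198495) = 25.5811.

x* = 25.5811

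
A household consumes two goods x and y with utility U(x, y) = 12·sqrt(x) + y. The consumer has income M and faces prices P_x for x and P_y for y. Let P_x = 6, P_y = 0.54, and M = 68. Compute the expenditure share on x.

share on x = 0.0257

MU_x = 6/√x, MU_y = 1. Tangency: 6/√x = P_x/P_y.
Solve: √x = 6·P_y/P_x, so x*(P_x,P_y) = (6·P_y/P_x)², and y* = (M − P_x·x*)/P_y.
Plugging in: x* = (6·0.54/6)² = 0.2916, y* = 122.6859.
Expenditure on x: 6·0.2916 = 1.7496; share = 0.0257.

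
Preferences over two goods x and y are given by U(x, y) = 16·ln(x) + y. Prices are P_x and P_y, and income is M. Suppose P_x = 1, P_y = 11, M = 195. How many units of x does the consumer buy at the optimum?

MU_x = 16/x, MU_y = 1. Tangency: 16/x = P_x/P_y.
So x*(P_x,P_y) = 16·P_y/P_x, independent of income; and y* = (M − 16·P_y)/P_y.
At the given prices: x* = 16·11/1 = 176.

x* = 176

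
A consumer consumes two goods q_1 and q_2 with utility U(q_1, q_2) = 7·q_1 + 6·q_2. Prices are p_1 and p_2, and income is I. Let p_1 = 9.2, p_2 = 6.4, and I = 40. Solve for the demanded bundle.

q_1* = 0, q_2* = 6.25

Linear utility — the consumer picks whichever good has higher MU/price: 7/9.2 = 0.7609 vs 6/6.4 = 0.9375.
q_2 gives more utility per dollar, so spend all income on q_2: q_2* = I/p_2, q_1* = 0.
Numerically: q_1* = 0, q_2* = 6.25.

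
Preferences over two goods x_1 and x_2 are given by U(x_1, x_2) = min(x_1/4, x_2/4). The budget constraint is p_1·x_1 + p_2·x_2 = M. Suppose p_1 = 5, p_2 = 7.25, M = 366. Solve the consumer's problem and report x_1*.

With perfect complements, no substitution: consume in ratio x_1:x_2 = 4:4.
Budget: p_1·x_1 + p_2·x_1 = M, so (4·p_1 + 4·p_2)·x_1 = 4·M.
Demand: x_1*(p_1,p_2,M) = 4·M/(4·p_1 + 4·p_2), x_2* = 4·M/(4·p_1 + 4·p_2).
Here 4·5 + 4·7.25 = 49, giving x_1* = 29.8776.

x_1* = 29.8776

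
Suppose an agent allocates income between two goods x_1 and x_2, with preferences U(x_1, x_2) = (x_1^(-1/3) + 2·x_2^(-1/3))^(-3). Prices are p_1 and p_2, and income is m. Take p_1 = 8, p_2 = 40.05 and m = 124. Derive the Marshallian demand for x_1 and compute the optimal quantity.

From the CES first-order condition, (1/2)·(x_2/x_1)^(4/3) = p_1/p_2.
Solve for the ratio: x_2/x_1 = [2·p_1/p_2]^(0.75).
With the ratio pinned down, the budget gives x_1* = m/(p_1 + p_2·(x_2/x_1)) and x_2* = (x_2/x_1)·x_1*.
Numerically x_2/x_1 = 0.502502, so x_1* = 124/(8 + 40.05·0.502502) = 4.4089.

x_1* = 4.4089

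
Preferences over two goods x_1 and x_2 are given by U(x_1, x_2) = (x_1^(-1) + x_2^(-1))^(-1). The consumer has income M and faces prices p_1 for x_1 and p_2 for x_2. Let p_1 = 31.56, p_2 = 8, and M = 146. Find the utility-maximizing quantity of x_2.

With the ratio pinned down, the budget gives x_1* = M/(p_1 + p_2·(x_2/x_1)) and x_2* = (x_2/x_1)·x_1*.
Numerically x_2/x_1 = 1.986202, so x_1* = 146/(31.56 + 8·1.986202) = 3.0769 and x_2* = 1.986202·3.0769 = 6.1114.

x_2* = 6.1114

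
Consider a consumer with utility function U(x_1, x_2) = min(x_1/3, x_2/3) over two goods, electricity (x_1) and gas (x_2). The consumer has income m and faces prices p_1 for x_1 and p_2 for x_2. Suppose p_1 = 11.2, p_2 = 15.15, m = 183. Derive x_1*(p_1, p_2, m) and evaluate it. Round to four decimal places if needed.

x_1* = 6.945

Demand: x_1*(p_1,p_2,m) = 3·m/(3·p_1 + 3·p_2), x_2* = 3·m/(3·p_1 + 3·p_2).
Here 3·11.2 + 3·15.15 = 79.05, giving x_1* = 6.945.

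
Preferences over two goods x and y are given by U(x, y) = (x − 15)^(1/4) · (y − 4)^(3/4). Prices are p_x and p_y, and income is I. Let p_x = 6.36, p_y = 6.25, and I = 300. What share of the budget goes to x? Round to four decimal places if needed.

MRS = (1/3)·(y−4)/(x−15). Tangency with p_x/p_y gives y−4 = 3·(p_x/p_y)·(x−15).
After buying the subsistence bundle (15, 4), a share 0.25 of the remaining income goes to x: x* = 15 + 0.25·(I − 15p_x − 4p_y)/p_x.
Discretionary income = 300 − 15·6.36 − 4·6.25 = 179.6; x* = 15 + 0.25·179.6/6.36 = 22.0597; y* = 4 + 0.75·179.6/6.25 = 25.552.
Expenditure on x: 6.36·22.0597 = 140.3; share = 0.4677.

share on x = 0.4677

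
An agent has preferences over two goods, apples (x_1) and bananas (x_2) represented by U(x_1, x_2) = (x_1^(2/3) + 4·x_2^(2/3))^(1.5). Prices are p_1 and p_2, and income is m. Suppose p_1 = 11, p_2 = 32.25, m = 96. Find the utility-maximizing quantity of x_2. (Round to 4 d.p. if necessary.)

x_2* = 2.6243

MU_x_1 ∝ x_1^(-1/3), MU_x_2 ∝ 4·x_2^(-1/3), so MRS = (1/4)·(x_2/x_1)^(1/3) = p_1/p_2.
Solve for the ratio: x_2/x_1 = [4·p_1/p_2]^(3).
Substitute x_2 = (x_2/x_1)·x_1 into the budget: x_1* = m/(p_1 + p_2·(x_2/x_1)).
Numerically x_2/x_1 = 2.539621, so x_1* = 96/(11 + 32.25·2.539621) = 1.0333 and x_2* = 2.539621·1.0333 = 2.6243.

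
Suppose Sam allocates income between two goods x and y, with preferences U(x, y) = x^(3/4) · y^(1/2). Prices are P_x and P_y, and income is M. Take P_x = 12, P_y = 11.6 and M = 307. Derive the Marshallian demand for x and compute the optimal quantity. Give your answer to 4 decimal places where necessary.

x* = 15.35

The MRS is (3/2)·y/x. Set MRS = P_x/P_y.
Rearranging, P_y·y = (2/3)·P_x·x. Substituting into the budget gives P_x·x·(1 + (2/3)) = M.
Demand: x*(P_x,P_y,M) = 0.6·M/P_x and y* = 0.4·M/P_y.
At P_x=12, P_y=11.6, M=307: x* = 0.6·307/12 = 15.35.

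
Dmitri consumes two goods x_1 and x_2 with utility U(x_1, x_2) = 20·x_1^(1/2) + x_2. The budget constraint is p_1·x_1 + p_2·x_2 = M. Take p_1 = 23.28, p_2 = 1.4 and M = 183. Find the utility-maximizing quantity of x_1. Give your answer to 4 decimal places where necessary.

MU_x_1 = 10/√x_1, MU_x_2 = 1. Tangency: 10/√x_1 = p_1/p_2.
Thus x_1* = (10·p_2/p_1)² — independent of M — with the rest of income spent on x_2.
Plugging in: x_1* = (10·1.4/23.28)² = 0.3617.

x_1* = 0.3617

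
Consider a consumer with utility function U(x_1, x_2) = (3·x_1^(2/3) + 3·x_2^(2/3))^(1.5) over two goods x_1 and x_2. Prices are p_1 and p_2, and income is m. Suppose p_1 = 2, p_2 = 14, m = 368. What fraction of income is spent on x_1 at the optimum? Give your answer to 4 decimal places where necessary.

share on x_1 = 0.98

From the CES first-order condition, (x_2/x_1)^(1/3) = p_1/p_2.
Solve for the ratio: x_2/x_1 = [p_1/p_2]^(3).
With the ratio pinned down, the budget gives x_1* = m/(p_1 + p_2·(x_2/x_1)) and x_2* = (x_2/x_1)·x_1*.
Numerically x_2/x_1 = 0.002915, so x_1* = 368/(2 + 14·0.002915) = 180.32 and x_2* = 0.002915·180.32 = 0.5257.
Expenditure on x_1: 2·180.32 = 360.64; share = 0.98.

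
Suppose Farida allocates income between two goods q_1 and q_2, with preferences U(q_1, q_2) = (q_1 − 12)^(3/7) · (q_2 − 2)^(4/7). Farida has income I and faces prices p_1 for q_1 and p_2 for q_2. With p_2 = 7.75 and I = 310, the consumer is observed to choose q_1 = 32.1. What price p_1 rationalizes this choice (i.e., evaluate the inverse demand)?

p_1 = 5

This is Cobb-Douglas in (q_1−12, q_2−2): tangency gives 3/7·p_2·(q_2−2) = 4/7·p_1·(q_1−12).
After buying the subsistence bundle (12, 2), a share 3/7 of the remaining income goes to q_1: q_1* = 12 + 3/7·(I − 12p_1 − 2p_2)/p_1.
Set q_1* = 32.1 in the demand function and solve for p_1: p_1 = 5.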